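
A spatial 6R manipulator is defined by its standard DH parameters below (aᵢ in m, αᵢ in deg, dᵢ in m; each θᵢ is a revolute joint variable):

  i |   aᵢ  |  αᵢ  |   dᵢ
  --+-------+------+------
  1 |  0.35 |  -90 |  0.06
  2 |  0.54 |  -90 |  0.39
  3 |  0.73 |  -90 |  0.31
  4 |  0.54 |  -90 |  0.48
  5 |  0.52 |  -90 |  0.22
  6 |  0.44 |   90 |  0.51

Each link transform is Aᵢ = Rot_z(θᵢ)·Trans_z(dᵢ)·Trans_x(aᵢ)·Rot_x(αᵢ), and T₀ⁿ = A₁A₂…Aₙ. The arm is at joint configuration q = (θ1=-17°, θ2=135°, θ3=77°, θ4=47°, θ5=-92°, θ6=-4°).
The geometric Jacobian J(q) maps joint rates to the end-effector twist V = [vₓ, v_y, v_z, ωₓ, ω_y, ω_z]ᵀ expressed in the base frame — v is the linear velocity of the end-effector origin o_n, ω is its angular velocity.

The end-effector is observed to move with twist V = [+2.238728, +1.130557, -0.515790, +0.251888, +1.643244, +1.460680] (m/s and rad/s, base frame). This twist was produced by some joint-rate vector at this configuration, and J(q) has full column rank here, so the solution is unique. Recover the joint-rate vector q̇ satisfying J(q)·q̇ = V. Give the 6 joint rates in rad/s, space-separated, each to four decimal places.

o_n = [0.8140, -1.4467, 0.0570]
J₁: ẑ×o_n = [1.4467, 0.8140, -0.0000], ω = ẑ
J2: z=[0.2924, 0.9563, 0.0000] o=[0.3347, -0.1023, 0.0600] → [-0.0029, 0.0009, -0.8515, 0.2924, 0.9563, 0.0000]
J3: z=[-0.6762, 0.2067, 0.7071] o=[0.0836, 0.3823, -0.3218] → [1.3716, 0.7727, 1.0858, -0.6762, 0.2067, 0.7071]
J4: z=[0.5931, -0.4166, 0.6890] o=[-0.4451, -0.1999, -0.2188] → [0.7442, 0.7039, -0.2150, 0.5931, -0.4166, 0.6890]
J5: z=[0.7808, 0.5065, -0.3659] o=[-0.0542, -0.8075, -0.2259] → [-0.0906, -0.5386, -0.9388, 0.7808, 0.5065, -0.3659]
J6: z=[0.2171, -0.7690, -0.6012] o=[0.4222, -0.8989, 0.0630] → [-0.3247, -0.2343, 0.1824, 0.2171, -0.7690, -0.6012]
q̇ = J⁺·V = [0.2740, 0.8650, 0.9600, 0.5000, 0.6330, -0.6570]

0.2740 0.8650 0.9600 0.5000 0.6330 -0.6570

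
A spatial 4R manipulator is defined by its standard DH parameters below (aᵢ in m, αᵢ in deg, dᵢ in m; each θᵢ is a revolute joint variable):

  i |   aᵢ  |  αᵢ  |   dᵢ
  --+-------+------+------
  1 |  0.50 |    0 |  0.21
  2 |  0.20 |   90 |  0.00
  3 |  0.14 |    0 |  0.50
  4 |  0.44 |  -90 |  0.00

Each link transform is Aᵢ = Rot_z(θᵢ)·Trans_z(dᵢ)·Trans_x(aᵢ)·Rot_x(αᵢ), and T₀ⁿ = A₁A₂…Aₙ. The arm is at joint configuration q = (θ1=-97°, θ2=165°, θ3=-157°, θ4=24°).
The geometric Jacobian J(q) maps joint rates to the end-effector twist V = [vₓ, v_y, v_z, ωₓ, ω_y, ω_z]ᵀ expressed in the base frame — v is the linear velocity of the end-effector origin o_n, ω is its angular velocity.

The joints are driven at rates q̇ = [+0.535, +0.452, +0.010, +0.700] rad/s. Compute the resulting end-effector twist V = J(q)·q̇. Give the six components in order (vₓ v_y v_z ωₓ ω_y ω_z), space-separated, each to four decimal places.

o_n = [0.3169, -0.8959, -0.1665]
J₁: ẑ×o_n = [0.8959, 0.3169, -0.0000], ω = ẑ
J2: z=[0.0000, 0.0000, 1.0000] o=[-0.0609, -0.4963, 0.2100] → [0.3996, 0.3778, -0.0000, 0.0000, 0.0000, 1.0000]
J3: z=[0.9272, -0.3746, 0.0000] o=[0.0140, -0.3108, 0.2100] → [0.1410, 0.3491, -0.4289, 0.9272, -0.3746, 0.0000]
J4: z=[0.9272, -0.3746, 0.0000] o=[0.4293, -0.6176, 0.1553] → [0.1205, 0.2984, -0.3001, 0.9272, -0.3746, 0.0000]
V = J·q̇ = [0.7457, 0.5527, -0.2143, 0.6583, -0.2660, 0.9870]

0.7457 0.5527 -0.2143 0.6583 -0.2660 0.9870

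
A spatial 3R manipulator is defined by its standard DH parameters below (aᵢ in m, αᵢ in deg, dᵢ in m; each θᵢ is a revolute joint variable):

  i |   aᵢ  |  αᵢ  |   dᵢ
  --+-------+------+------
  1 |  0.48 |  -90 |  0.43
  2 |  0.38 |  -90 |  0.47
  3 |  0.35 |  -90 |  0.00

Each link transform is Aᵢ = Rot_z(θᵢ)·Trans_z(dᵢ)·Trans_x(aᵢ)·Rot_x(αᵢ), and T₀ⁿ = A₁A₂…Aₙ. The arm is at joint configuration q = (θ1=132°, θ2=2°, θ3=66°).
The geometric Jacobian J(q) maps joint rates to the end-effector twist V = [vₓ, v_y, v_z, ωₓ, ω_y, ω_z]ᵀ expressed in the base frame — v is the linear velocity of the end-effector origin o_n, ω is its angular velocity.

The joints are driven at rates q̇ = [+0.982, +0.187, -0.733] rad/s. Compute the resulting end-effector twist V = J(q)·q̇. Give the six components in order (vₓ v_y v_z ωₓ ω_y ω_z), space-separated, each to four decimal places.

o_n = [-0.7822, 0.6441, 0.4118]
J₁: ẑ×o_n = [-0.6441, -0.7822, 0.0000], ω = ẑ
J2: z=[-0.7431, -0.6691, 0.0000] o=[-0.3212, 0.3567, 0.4300] → [0.0122, -0.0135, -0.5220, -0.7431, -0.6691, 0.0000]
J3: z=[0.0234, -0.0259, -0.9994] o=[-0.9246, 0.3244, 0.4167] → [0.3196, -0.1422, 0.0112, 0.0234, -0.0259, -0.9994]
V = J·q̇ = [-0.8645, -0.6664, -0.1058, -0.1561, -0.1061, 1.7146]

-0.8645 -0.6664 -0.1058 -0.1561 -0.1061 1.7146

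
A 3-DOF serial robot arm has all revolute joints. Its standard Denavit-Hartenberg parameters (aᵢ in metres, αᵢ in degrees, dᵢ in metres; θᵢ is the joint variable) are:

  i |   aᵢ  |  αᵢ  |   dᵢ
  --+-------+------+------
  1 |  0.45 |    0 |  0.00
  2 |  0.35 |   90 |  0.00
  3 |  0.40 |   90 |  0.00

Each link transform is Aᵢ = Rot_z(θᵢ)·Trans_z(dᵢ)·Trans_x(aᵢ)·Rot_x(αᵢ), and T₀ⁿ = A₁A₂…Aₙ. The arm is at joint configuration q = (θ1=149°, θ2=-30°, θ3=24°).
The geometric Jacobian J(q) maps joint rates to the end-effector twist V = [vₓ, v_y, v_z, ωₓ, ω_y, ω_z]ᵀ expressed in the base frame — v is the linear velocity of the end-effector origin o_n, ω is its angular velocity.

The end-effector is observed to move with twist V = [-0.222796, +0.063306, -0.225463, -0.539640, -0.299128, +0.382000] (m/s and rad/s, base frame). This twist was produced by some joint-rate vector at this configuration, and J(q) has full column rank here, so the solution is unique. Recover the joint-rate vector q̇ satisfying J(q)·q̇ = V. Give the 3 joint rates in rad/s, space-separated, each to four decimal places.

-0.2800 0.6620 -0.6170

o_n = [-0.7326, 0.8575, 0.1627]
J₁: ẑ×o_n = [-0.8575, -0.7326, 0.0000], ω = ẑ
J2: z=[0.0000, 0.0000, 1.0000] o=[-0.3857, 0.2318, 0.0000] → [-0.6257, -0.3468, 0.0000, 0.0000, 0.0000, 1.0000]
J3: z=[0.8746, 0.4848, 0.0000] o=[-0.5554, 0.5379, 0.0000] → [0.0789, -0.1423, 0.3654, 0.8746, 0.4848, 0.0000]
q̇ = J⁺·V = [-0.2800, 0.6620, -0.6170]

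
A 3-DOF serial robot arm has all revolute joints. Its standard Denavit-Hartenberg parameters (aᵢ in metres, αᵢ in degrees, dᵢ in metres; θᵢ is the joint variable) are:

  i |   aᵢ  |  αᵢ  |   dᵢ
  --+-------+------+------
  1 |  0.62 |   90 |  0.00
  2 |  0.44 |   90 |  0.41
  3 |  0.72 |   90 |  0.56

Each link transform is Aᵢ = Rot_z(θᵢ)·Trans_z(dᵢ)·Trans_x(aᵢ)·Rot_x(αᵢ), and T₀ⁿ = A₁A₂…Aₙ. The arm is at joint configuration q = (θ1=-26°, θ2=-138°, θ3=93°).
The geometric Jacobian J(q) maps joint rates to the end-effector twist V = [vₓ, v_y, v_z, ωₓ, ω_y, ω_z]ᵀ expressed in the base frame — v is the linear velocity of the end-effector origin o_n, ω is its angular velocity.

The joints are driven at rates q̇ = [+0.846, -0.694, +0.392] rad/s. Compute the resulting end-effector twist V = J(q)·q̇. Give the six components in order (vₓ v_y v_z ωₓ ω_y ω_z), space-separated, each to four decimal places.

1.1250 -0.5828 0.6561 0.0685 0.7387 1.1373

o_n = [-0.5432, -0.9912, 0.1470]
J₁: ẑ×o_n = [0.9912, -0.5432, 0.0000], ω = ẑ
J2: z=[-0.4384, -0.8988, 0.0000] o=[0.5573, -0.2718, 0.0000] → [-0.1321, 0.0644, -0.6737, -0.4384, -0.8988, 0.0000]
J3: z=[-0.6014, 0.2933, 0.7431] o=[0.0836, -0.4970, -0.2944] → [0.4968, -0.2004, 0.4811, -0.6014, 0.2933, 0.7431]
V = J·q̇ = [1.1250, -0.5828, 0.6561, 0.0685, 0.7387, 1.1373]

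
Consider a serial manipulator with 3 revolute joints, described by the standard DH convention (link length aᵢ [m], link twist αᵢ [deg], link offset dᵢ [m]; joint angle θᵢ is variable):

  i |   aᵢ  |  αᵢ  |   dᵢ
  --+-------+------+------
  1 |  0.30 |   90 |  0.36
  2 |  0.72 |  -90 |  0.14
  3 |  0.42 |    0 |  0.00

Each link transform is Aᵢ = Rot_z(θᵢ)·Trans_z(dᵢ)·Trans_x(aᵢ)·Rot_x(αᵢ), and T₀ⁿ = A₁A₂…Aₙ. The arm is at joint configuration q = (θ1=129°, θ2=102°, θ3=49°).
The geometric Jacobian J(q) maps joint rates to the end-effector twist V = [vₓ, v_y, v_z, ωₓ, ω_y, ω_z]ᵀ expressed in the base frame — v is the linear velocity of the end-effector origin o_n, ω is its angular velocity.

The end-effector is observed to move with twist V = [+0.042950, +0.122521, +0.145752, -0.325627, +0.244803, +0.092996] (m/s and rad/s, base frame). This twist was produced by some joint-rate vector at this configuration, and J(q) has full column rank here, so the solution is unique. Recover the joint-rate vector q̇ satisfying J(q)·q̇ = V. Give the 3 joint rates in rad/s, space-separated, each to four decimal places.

o_n = [-0.1961, -0.0391, 1.3338]
J₁: ẑ×o_n = [0.0391, -0.1961, 0.0000], ω = ẑ
J2: z=[0.7771, 0.6293, 0.0000] o=[-0.1888, 0.2331, 0.3600] → [0.6128, -0.7568, -0.2070, 0.7771, 0.6293, 0.0000]
J3: z=[0.6156, -0.7602, -0.2079] o=[0.0142, 0.2049, 1.0643] → [-0.2556, -0.1222, -0.3101, 0.6156, -0.7602, -0.2079]
q̇ = J⁺·V = [0.0090, -0.0990, -0.4040]

0.0090 -0.0990 -0.4040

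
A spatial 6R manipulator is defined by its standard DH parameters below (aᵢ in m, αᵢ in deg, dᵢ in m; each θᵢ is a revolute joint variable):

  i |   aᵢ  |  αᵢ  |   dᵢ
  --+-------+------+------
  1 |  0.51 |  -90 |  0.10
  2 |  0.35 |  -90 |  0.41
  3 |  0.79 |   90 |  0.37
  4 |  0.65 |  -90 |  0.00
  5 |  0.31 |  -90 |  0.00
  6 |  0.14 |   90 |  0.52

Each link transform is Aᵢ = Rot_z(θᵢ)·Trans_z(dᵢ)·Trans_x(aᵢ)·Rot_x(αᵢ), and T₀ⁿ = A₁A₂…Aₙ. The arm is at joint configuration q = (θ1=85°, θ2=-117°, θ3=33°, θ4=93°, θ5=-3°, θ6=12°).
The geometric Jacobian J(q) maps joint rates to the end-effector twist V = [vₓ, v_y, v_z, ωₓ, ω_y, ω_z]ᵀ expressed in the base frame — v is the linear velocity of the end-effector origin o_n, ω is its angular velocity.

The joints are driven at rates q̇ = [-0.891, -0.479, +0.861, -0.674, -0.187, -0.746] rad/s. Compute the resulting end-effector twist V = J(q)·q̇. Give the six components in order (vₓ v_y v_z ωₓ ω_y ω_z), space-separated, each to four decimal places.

1.8645 -1.0016 0.4319 0.5771 0.6037 -0.3379

o_n = [0.5504, 1.4726, 1.4174]
J₁: ẑ×o_n = [-1.4726, 0.5504, 0.0000], ω = ẑ
J2: z=[-0.9962, 0.0872, 0.0000] o=[0.0444, 0.5081, 0.1000] → [0.1148, 1.3124, -1.0050, -0.9962, 0.0872, 0.0000]
J3: z=[0.0777, 0.8876, 0.4540] o=[-0.3778, 0.3855, 0.4119] → [0.3990, 0.3433, -0.7395, 0.0777, 0.8876, 0.4540]
J4: z=[-0.8570, -0.1732, 0.4853] o=[0.0533, 0.3768, 1.1702] → [-0.5746, 0.4531, -0.8531, -0.8570, -0.1732, 0.4853]
J5: z=[-0.5127, 0.3797, -0.7700] o=[0.0864, 0.9674, 1.4394] → [0.3806, -0.3686, -0.4352, -0.5127, 0.3797, -0.7700]
J6: z=[0.8585, 0.2205, -0.4629] o=[0.0882, 1.2460, 1.5756] → [0.0700, -0.0782, 0.0927, 0.8585, 0.2205, -0.4629]
V = J·q̇ = [1.8645, -1.0016, 0.4319, 0.5771, 0.6037, -0.3379]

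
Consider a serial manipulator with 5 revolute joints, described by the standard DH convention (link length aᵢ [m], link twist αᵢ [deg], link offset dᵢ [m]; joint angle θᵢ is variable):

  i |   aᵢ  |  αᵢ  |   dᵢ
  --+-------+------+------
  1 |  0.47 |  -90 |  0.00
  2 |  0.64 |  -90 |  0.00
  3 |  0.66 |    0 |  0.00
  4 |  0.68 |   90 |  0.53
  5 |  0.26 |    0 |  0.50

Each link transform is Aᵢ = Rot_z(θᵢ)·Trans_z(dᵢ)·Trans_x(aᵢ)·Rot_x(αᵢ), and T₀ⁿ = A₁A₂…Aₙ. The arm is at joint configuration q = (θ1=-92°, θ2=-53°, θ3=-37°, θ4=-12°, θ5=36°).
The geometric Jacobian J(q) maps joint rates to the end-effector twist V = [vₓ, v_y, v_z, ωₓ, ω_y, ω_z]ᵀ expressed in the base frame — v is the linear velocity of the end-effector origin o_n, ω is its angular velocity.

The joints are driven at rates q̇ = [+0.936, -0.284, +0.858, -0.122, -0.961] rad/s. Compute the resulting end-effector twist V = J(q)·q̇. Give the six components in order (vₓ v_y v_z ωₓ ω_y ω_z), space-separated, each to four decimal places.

o_n = [1.3320, -1.8898, 0.6863]
J₁: ẑ×o_n = [1.8898, 1.3320, -0.0000], ω = ẑ
J2: z=[0.9994, -0.0349, 0.0000] o=[-0.0164, -0.4697, 0.0000] → [-0.0240, -0.6859, -1.3721, 0.9994, -0.0349, 0.0000]
J3: z=[-0.0279, -0.7981, -0.6018] o=[-0.0298, -0.8546, 0.5111] → [-0.7628, -0.8147, 1.1158, -0.0279, -0.7981, -0.6018]
J4: z=[-0.0279, -0.7981, -0.6018] o=[0.3560, -1.1855, 0.9321] → [-0.2276, -0.5942, 0.7986, -0.0279, -0.7981, -0.6018]
J5: z=[0.6715, 0.4310, -0.6027] o=[0.8448, -1.8948, 0.9694] → [-0.1190, -0.1036, -0.2067, 0.6715, 0.4310, -0.6027]
V = J·q̇ = [1.2633, 0.9146, 1.4482, -0.9497, -0.9917, 1.0723]

1.2633 0.9146 1.4482 -0.9497 -0.9917 1.0723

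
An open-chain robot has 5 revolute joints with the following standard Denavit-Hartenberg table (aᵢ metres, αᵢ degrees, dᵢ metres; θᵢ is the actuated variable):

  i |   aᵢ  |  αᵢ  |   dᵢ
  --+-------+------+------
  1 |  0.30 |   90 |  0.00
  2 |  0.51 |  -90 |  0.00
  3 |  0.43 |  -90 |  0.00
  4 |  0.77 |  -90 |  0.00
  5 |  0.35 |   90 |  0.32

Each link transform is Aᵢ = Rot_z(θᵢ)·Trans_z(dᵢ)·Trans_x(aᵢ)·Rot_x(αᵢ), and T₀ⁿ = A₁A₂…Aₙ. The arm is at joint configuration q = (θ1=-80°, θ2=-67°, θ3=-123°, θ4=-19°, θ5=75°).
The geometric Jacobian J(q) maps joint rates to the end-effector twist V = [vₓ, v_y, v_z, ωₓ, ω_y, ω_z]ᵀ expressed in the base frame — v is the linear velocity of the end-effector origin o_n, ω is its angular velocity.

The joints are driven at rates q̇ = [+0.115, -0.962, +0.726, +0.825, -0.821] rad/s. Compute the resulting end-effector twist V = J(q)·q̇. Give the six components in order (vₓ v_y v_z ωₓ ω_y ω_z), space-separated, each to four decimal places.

-0.9291 -0.3435 -0.6174 1.0226 -1.5561 -0.0689

o_n = [-0.9179, -0.2441, 0.4585]
J₁: ẑ×o_n = [0.2441, -0.9179, 0.0000], ω = ẑ
J2: z=[-0.9848, -0.1736, 0.0000] o=[0.0521, -0.2954, 0.0000] → [-0.0796, 0.4516, -0.2190, -0.9848, -0.1736, 0.0000]
J3: z=[0.1598, -0.9065, 0.3907] o=[0.0867, -0.4917, -0.4695] → [-0.9380, -0.5408, -0.8711, 0.1598, -0.9065, 0.3907]
J4: z=[-0.4795, -0.4173, -0.7720] o=[-0.2843, -0.4642, -0.2539] → [-0.1274, 0.8306, -0.3699, -0.4795, -0.4173, -0.7720]
J5: z=[-0.4321, 0.8779, -0.2062] o=[-0.8725, -0.6449, 0.2091] → [0.3017, 0.1171, -0.1333, -0.4321, 0.8779, -0.2062]
V = J·q̇ = [-0.9291, -0.3435, -0.6174, 1.0226, -1.5561, -0.0689]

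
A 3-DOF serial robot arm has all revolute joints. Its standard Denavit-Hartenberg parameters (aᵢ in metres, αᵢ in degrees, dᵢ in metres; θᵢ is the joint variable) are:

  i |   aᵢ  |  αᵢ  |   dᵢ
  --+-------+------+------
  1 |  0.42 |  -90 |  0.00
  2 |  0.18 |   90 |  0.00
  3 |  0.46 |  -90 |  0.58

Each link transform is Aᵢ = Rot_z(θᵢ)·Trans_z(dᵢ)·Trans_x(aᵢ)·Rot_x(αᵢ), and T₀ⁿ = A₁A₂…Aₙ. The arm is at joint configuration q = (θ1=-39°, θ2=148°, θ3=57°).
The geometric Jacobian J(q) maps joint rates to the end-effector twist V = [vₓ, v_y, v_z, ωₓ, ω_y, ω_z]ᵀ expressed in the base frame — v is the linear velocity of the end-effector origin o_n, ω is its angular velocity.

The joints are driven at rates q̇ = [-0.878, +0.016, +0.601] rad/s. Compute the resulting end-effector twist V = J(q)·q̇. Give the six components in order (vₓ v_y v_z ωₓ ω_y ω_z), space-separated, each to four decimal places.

o_n = [0.5243, 0.0718, -0.7200]
J₁: ẑ×o_n = [-0.0718, 0.5243, 0.0000], ω = ẑ
J2: z=[0.6293, 0.7771, 0.0000] o=[0.3264, -0.2643, 0.0000] → [-0.5596, 0.4531, 0.0578, 0.6293, 0.7771, 0.0000]
J3: z=[0.4118, -0.3335, -0.8480] o=[0.2078, -0.1682, -0.0954] → [0.4119, -0.0112, 0.2044, 0.4118, -0.3335, -0.8480]
V = J·q̇ = [0.3017, -0.4598, 0.1238, 0.2576, -0.1880, -1.3877]

0.3017 -0.4598 0.1238 0.2576 -0.1880 -1.3877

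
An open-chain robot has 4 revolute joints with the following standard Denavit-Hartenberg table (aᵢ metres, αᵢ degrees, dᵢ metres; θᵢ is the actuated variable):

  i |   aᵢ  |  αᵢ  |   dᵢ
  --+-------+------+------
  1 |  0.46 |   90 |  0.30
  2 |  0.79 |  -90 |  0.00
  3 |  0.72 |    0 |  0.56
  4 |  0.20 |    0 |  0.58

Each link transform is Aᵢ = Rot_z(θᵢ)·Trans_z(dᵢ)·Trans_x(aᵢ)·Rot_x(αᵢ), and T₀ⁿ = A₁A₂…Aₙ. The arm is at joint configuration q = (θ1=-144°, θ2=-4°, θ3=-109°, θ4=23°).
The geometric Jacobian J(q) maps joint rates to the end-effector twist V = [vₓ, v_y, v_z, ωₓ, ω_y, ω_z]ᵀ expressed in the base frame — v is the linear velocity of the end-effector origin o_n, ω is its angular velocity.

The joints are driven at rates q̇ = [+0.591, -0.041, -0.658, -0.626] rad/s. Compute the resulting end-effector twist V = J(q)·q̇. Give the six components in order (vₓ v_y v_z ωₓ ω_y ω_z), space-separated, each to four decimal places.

o_n = [-1.4135, 0.0611, 1.3975]
J₁: ẑ×o_n = [-0.0611, -1.4135, 0.0000], ω = ẑ
J2: z=[-0.5878, 0.8090, 0.0000] o=[-0.3721, -0.2704, 0.3000] → [0.8879, 0.6451, 0.6477, -0.5878, 0.8090, 0.0000]
J3: z=[-0.0564, -0.0410, 0.9976] o=[-1.0097, -0.7336, 0.2449] → [-0.8400, -0.3378, -0.0614, -0.0564, -0.0410, 0.9976]
J4: z=[-0.0564, -0.0410, 0.9976] o=[-1.2523, -0.0684, 0.8199] → [-0.1528, -0.1283, -0.0139, -0.0564, -0.0410, 0.9976]
V = J·q̇ = [0.5759, -0.5593, 0.0226, 0.0966, 0.0195, -0.6899]

0.5759 -0.5593 0.0226 0.0966 0.0195 -0.6899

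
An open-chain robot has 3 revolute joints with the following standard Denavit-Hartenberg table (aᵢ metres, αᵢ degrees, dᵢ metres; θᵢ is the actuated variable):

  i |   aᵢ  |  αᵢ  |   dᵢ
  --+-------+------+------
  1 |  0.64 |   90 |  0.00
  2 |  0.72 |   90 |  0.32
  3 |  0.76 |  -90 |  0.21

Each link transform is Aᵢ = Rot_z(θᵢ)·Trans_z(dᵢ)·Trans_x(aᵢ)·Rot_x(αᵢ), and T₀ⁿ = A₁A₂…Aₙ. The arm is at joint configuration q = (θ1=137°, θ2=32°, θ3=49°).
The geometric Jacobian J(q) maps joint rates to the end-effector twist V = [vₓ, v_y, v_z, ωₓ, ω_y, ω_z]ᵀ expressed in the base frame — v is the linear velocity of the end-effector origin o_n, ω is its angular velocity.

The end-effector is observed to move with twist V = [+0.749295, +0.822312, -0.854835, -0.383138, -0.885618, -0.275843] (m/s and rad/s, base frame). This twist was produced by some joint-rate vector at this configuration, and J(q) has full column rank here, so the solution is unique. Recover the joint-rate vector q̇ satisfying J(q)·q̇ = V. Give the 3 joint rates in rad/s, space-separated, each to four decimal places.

o_n = [-0.6958, 1.8707, 0.4677]
J₁: ẑ×o_n = [-1.8707, -0.6958, 0.0000], ω = ẑ
J2: z=[0.6820, 0.7314, 0.0000] o=[-0.4681, 0.4365, 0.0000] → [0.3420, -0.3190, 1.1447, 0.6820, 0.7314, 0.0000]
J3: z=[-0.3876, 0.3614, -0.8480] o=[-0.6964, 1.0869, 0.3815] → [0.6958, 0.0329, -0.3040, -0.3876, 0.3614, -0.8480]
q̇ = J⁺·V = [-0.7940, -0.9090, -0.6110]

-0.7940 -0.9090 -0.6110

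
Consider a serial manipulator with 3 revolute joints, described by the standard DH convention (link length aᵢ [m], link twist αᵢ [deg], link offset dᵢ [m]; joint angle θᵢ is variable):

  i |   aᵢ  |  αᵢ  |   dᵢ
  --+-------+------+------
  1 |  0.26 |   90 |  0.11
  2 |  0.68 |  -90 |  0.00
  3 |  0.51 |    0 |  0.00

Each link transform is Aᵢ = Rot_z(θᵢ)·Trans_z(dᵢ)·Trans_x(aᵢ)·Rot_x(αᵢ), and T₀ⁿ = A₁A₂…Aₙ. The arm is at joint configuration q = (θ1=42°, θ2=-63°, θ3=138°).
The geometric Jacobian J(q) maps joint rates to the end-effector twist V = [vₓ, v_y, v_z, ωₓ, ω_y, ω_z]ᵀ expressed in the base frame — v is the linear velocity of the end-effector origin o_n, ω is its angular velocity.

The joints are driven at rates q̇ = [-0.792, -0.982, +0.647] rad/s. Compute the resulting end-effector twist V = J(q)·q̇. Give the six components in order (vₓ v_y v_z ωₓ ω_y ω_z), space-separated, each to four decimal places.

0.3049 -0.4781 0.0625 -0.2287 1.1155 -0.4983

o_n = [0.0664, 0.5190, -0.1582]
J₁: ẑ×o_n = [-0.5190, 0.0664, 0.0000], ω = ẑ
J2: z=[0.6691, -0.7431, 0.0000] o=[0.1932, 0.1740, 0.1100] → [0.1993, 0.1795, 0.1366, 0.6691, -0.7431, 0.0000]
J3: z=[0.6621, 0.5962, 0.4540] o=[0.4226, 0.3805, -0.4959] → [0.1385, -0.3853, 0.3041, 0.6621, 0.5962, 0.4540]
V = J·q̇ = [0.3049, -0.4781, 0.0625, -0.2287, 1.1155, -0.4983]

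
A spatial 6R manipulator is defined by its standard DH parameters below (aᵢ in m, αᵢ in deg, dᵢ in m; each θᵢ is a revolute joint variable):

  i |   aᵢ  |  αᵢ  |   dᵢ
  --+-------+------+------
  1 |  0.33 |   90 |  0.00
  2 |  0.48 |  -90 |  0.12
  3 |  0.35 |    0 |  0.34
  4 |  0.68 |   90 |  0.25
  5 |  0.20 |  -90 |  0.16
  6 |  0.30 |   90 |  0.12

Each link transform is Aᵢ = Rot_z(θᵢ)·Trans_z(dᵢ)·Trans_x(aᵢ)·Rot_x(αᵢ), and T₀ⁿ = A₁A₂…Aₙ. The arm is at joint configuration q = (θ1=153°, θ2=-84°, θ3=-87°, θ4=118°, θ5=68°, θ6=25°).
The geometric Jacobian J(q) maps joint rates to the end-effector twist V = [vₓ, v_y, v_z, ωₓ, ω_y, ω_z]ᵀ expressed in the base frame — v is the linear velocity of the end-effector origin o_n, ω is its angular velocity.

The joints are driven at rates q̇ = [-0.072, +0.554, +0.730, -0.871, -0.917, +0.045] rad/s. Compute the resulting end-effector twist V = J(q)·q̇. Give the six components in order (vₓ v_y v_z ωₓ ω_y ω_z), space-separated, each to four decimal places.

o_n = [-1.3001, 0.7904, -1.0360]
J₁: ẑ×o_n = [-0.7904, -1.3001, 0.0000], ω = ẑ
J2: z=[0.4540, 0.8910, 0.0000] o=[-0.2940, 0.1498, 0.0000] → [-0.9231, 0.4703, 1.1873, 0.4540, 0.8910, 0.0000]
J3: z=[-0.8861, 0.4515, 0.1045] o=[-0.2843, 0.2795, -0.4774] → [-0.3056, -0.6012, 0.0059, -0.8861, 0.4515, 0.1045]
J4: z=[-0.8861, 0.4515, 0.1045] o=[-0.4286, 0.7453, -0.4600] → [-0.2648, -0.6015, 0.3535, -0.8861, 0.4515, 0.1045]
J5: z=[0.3412, 0.7882, -0.5122] o=[-0.8634, 0.5738, -1.0136] → [0.0933, 0.2314, 0.4182, 0.3412, 0.7882, -0.5122]
J6: z=[-0.0411, 0.5569, 0.8296] o=[-0.9966, 0.7523, -1.1400] → [0.0263, -0.2475, 0.1675, -0.0411, 0.5569, 0.8296]
V = J·q̇ = [-0.5313, 0.2159, -0.0218, 0.0617, -0.2677, 0.4203]

-0.5313 0.2159 -0.0218 0.0617 -0.2677 0.4203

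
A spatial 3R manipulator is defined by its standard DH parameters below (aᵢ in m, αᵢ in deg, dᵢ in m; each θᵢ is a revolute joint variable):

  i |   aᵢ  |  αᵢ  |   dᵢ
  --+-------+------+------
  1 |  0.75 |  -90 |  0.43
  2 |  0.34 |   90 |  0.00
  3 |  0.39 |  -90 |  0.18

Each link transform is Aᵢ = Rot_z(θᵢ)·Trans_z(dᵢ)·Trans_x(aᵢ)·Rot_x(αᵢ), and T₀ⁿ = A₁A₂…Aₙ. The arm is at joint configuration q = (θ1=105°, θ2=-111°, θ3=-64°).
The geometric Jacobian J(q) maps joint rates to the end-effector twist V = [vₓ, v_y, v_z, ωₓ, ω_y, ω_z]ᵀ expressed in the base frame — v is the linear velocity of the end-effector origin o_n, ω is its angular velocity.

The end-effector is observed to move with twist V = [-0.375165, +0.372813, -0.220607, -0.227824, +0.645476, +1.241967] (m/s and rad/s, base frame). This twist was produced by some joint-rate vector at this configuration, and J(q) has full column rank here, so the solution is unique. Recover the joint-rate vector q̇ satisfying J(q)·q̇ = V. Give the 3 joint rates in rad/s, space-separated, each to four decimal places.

o_n = [0.2354, 0.4760, 0.8425]
J₁: ẑ×o_n = [-0.4760, 0.2354, 0.0000], ω = ẑ
J2: z=[-0.9659, -0.2588, 0.0000] o=[-0.1941, 0.7244, 0.4300] → [-0.1068, 0.3985, 0.3512, -0.9659, -0.2588, 0.0000]
J3: z=[0.2416, -0.9018, -0.3584] o=[-0.1626, 0.6068, 0.7474] → [-0.1326, -0.1656, 0.3272, 0.2416, -0.9018, -0.3584]
q̇ = J⁺·V = [0.9800, 0.0530, -0.7310]

0.9800 0.0530 -0.7310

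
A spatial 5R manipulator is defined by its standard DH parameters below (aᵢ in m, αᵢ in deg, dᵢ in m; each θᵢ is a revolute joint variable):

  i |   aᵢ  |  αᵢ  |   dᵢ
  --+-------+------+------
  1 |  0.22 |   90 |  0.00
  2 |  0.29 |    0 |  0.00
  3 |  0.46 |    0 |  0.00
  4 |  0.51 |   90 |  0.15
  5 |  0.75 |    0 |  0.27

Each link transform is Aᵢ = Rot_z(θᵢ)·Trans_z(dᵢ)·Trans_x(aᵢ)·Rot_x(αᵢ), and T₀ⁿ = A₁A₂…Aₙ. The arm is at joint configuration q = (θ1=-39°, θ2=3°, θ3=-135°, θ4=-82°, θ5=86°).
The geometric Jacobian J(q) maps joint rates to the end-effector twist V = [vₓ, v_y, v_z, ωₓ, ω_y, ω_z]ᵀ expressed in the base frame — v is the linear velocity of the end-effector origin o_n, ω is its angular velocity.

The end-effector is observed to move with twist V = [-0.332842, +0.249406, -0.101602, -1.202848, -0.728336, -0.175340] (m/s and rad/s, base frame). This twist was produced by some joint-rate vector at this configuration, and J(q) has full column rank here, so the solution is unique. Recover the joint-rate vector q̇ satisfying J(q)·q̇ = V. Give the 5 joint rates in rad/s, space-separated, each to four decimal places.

o_n = [-0.6534, -0.6266, 0.2116]
J₁: ẑ×o_n = [0.6266, -0.6534, 0.0000], ω = ẑ
J2: z=[-0.6293, -0.7771, 0.0000] o=[0.1710, -0.1385, 0.0000] → [-0.1645, 0.1332, -0.3334, -0.6293, -0.7771, 0.0000]
J3: z=[-0.6293, -0.7771, 0.0000] o=[0.3960, -0.3207, 0.0152] → [-0.1527, 0.1236, -0.6230, -0.6293, -0.7771, 0.0000]
J4: z=[-0.6293, -0.7771, 0.0000] o=[0.1568, -0.1270, -0.3267] → [-0.4183, 0.3388, -0.3152, -0.6293, -0.7771, 0.0000]
J5: z=[0.4346, -0.3519, 0.8290] o=[-0.2662, 0.0225, -0.0415] → [0.4491, -0.4310, -0.4184, 0.4346, -0.3519, 0.8290]
q̇ = J⁺·V = [0.5310, 0.9870, 0.0750, 0.2610, -0.8520]

0.5310 0.9870 0.0750 0.2610 -0.8520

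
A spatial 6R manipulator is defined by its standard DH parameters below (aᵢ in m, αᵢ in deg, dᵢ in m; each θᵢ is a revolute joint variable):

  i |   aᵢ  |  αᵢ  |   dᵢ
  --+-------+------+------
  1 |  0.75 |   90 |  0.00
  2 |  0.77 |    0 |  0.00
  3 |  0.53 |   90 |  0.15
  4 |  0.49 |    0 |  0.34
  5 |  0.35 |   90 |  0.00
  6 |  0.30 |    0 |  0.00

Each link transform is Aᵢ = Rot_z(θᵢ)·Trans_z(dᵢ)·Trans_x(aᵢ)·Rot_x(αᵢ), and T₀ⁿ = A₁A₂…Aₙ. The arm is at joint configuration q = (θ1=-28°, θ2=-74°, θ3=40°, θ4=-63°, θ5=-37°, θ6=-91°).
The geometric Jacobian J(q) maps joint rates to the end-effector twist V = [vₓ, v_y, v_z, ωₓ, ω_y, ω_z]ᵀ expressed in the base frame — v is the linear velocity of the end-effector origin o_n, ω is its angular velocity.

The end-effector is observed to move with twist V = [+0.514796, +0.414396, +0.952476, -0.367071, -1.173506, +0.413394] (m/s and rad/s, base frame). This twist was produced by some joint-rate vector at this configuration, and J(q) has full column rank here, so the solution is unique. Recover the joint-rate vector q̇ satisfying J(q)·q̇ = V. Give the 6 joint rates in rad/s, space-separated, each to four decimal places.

0.3360 0.3370 0.8970 -0.6910 0.5000 -0.1470

o_n = [1.6308, -0.1580, -1.1607]
J₁: ẑ×o_n = [0.1580, 1.6308, -0.0000], ω = ẑ
J2: z=[-0.4695, -0.8829, 0.0000] o=[0.6622, -0.3521, 0.0000] → [1.0248, -0.5449, 0.7640, -0.4695, -0.8829, 0.0000]
J3: z=[-0.4695, -0.8829, 0.0000] o=[0.8496, -0.4517, -0.7402] → [0.3713, -0.1974, 0.5518, -0.4695, -0.8829, 0.0000]
J4: z=[-0.4937, 0.2625, -0.8290] o=[1.1671, -0.7905, -1.0365] → [0.4918, -0.4456, -0.4340, -0.4937, 0.2625, -0.8290]
J5: z=[-0.4937, 0.2625, -0.8290] o=[1.3671, -0.4023, -1.4428] → [0.2766, -0.0793, -0.1899, -0.4937, 0.2625, -0.8290]
J6: z=[-0.8024, 0.2300, 0.5507] o=[1.4844, -0.0743, -1.4088] → [0.1031, 0.2797, 0.0335, -0.8024, 0.2300, 0.5507]
q̇ = J⁺·V = [0.3360, 0.3370, 0.8970, -0.6910, 0.5000, -0.1470]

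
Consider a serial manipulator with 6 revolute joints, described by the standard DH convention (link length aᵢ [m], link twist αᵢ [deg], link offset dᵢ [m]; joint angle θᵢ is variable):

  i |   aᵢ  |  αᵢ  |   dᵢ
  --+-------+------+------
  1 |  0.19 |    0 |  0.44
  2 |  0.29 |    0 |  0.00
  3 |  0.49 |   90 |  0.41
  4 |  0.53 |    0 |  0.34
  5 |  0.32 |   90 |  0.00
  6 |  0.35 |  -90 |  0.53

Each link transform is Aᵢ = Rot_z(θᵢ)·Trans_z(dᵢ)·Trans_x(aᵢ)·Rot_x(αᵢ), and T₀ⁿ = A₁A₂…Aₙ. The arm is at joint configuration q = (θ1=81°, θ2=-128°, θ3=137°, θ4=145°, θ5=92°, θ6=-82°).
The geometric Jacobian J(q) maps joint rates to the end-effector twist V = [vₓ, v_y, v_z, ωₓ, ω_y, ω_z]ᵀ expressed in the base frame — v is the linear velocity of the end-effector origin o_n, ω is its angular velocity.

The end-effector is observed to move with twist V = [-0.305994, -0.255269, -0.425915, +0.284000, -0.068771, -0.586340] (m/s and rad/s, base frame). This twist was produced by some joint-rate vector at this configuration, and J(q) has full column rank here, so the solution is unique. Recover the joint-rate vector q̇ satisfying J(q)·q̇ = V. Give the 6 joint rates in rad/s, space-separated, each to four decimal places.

-0.7540 0.3790 -0.2560 0.5040 -0.2200 0.0820

o_n = [0.2209, -0.6139, 1.1334]
J₁: ẑ×o_n = [0.6139, 0.2209, -0.0000], ω = ẑ
J2: z=[0.0000, 0.0000, 1.0000] o=[0.0297, 0.1877, 0.4400] → [0.8016, 0.1912, -0.0000, 0.0000, 0.0000, 1.0000]
J3: z=[0.0000, 0.0000, 1.0000] o=[0.2275, -0.0244, 0.4400] → [0.5895, -0.0066, 0.0000, 0.0000, 0.0000, 1.0000]
J4: z=[1.0000, -0.0000, 0.0000] o=[0.2275, 0.4656, 0.8500] → [0.0000, -0.2834, -1.0795, 1.0000, -0.0000, 0.0000]
J5: z=[1.0000, -0.0000, 0.0000] o=[0.5675, 0.0314, 1.1540] → [0.0000, 0.0206, -0.6453, 1.0000, -0.0000, 0.0000]
J6: z=[-0.0000, -0.8387, 0.5446] o=[0.5675, -0.1429, 0.8856] → [0.0487, -0.1888, -0.2907, -0.0000, -0.8387, 0.5446]
q̇ = J⁺·V = [-0.7540, 0.3790, -0.2560, 0.5040, -0.2200, 0.0820]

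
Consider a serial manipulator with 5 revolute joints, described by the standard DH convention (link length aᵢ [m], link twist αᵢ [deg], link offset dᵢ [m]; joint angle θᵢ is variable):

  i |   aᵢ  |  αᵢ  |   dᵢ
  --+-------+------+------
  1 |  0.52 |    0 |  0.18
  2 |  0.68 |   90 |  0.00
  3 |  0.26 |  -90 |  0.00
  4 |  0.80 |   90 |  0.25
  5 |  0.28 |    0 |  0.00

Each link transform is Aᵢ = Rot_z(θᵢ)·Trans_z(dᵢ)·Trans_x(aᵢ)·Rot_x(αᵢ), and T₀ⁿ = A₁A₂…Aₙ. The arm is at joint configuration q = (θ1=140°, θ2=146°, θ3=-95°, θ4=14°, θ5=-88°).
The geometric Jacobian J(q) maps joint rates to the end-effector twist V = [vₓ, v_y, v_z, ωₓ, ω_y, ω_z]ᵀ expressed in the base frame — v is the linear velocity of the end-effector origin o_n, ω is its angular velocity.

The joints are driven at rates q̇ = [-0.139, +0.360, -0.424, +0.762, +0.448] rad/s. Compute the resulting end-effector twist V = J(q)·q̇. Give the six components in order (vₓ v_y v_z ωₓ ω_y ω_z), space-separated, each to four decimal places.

o_n = [-0.0559, -0.1492, -0.8591]
J₁: ẑ×o_n = [0.1492, -0.0559, 0.0000], ω = ẑ
J2: z=[0.0000, 0.0000, 1.0000] o=[-0.3983, 0.3342, 0.1800] → [0.4835, 0.3424, -0.0000, 0.0000, 0.0000, 1.0000]
J3: z=[-0.9613, -0.2756, 0.0000] o=[-0.2109, -0.3194, 0.1800] → [0.2864, -0.9989, -0.1209, -0.9613, -0.2756, 0.0000]
J4: z=[0.2746, -0.9576, -0.0872] o=[-0.2172, -0.2976, -0.0790] → [0.7600, 0.2002, 0.1952, 0.2746, -0.9576, -0.0872]
J5: z=[-0.9385, -0.2472, -0.2410] o=[0.0189, -0.4186, -0.8741] → [0.0612, 0.0320, -0.2713, -0.9385, -0.2472, -0.2410]
V = J·q̇ = [0.6384, 0.7215, 0.0784, 0.1964, -0.7236, 0.0466]

0.6384 0.7215 0.0784 0.1964 -0.7236 0.0466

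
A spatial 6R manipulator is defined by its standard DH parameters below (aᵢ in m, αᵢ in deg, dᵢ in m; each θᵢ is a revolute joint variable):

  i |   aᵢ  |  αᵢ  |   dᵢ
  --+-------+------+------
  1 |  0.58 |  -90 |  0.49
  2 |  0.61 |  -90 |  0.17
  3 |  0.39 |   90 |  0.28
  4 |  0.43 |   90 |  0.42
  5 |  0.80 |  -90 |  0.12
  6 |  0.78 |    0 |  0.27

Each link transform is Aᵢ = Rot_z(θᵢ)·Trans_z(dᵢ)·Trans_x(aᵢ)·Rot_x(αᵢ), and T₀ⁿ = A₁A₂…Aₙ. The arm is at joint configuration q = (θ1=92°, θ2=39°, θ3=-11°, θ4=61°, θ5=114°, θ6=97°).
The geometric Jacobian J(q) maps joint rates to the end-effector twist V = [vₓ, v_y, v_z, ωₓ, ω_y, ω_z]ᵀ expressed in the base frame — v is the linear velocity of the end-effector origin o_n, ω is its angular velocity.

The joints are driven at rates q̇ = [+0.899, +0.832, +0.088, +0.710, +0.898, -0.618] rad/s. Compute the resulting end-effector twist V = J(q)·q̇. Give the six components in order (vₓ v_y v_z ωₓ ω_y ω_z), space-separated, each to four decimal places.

o_n = [-1.0762, 0.3791, -0.0296]
J₁: ẑ×o_n = [-0.3791, -1.0762, 0.0000], ω = ẑ
J2: z=[-0.9994, -0.0349, 0.0000] o=[-0.0202, 0.5796, 0.4900] → [0.0181, -0.5193, 0.1635, -0.9994, -0.0349, 0.0000]
J3: z=[0.0220, -0.6289, -0.7771] o=[-0.2067, 1.0475, 0.1061] → [-0.4340, 0.6787, -0.5616, 0.0220, -0.6289, -0.7771]
J4: z=[-0.9759, -0.1825, 0.1201] o=[-0.2853, 1.1661, -0.3524] → [0.0356, 0.2200, 0.6237, -0.9759, -0.1825, 0.1201]
J5: z=[-0.2007, 0.9659, -0.1635] o=[-0.7322, 1.0105, -0.7230] → [0.5665, 0.1954, 0.4590, -0.2007, 0.9659, -0.1635]
J6: z=[0.4756, 0.2420, 0.8457] o=[-1.4414, 1.0528, -0.3363] → [0.6440, 0.1630, -0.4088, 0.4756, 0.2420, 0.8457]
V = J·q̇ = [-0.2279, -1.1089, 1.1943, -1.9966, 0.5039, 0.2464]

-0.2279 -1.1089 1.1943 -1.9966 0.5039 0.2464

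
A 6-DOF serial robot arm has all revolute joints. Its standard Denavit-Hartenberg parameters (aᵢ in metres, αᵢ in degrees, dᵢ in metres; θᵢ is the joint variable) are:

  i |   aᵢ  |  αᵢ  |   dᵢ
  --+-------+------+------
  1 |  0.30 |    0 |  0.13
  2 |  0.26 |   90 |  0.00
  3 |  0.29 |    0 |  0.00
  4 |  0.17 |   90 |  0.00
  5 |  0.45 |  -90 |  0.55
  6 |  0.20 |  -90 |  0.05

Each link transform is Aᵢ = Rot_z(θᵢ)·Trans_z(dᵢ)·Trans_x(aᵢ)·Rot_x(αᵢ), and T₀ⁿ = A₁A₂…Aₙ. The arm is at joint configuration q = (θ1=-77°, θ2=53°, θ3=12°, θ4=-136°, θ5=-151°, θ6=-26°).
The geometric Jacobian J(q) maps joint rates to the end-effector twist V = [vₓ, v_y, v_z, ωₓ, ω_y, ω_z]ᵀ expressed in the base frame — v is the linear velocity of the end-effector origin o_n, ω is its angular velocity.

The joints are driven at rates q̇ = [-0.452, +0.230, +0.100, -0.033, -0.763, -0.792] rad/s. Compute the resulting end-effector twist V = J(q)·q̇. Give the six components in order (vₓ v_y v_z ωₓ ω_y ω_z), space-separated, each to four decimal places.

-0.3060 -0.4818 0.2564 0.4650 -1.0386 -0.3303

o_n = [0.4053, -0.0606, 0.8425]
J₁: ẑ×o_n = [0.0606, 0.4053, -0.0000], ω = ẑ
J2: z=[0.0000, 0.0000, 1.0000] o=[0.0675, -0.2923, 0.1300] → [-0.2317, 0.3378, 0.0000, 0.0000, 0.0000, 1.0000]
J3: z=[-0.4067, -0.9135, 0.0000] o=[0.3050, -0.3981, 0.1300] → [-0.6509, 0.2898, -0.0456, -0.4067, -0.9135, 0.0000]
J4: z=[-0.4067, -0.9135, 0.0000] o=[0.5641, -0.5134, 0.1903] → [-0.5958, 0.2653, -0.3293, -0.4067, -0.9135, 0.0000]
J5: z=[-0.7574, 0.3372, 0.5592] o=[0.4773, -0.4748, 0.0494] → [0.0359, 0.5604, -0.2894, -0.7574, 0.3372, 0.5592]
J6: z=[0.1081, 0.9093, -0.4019] o=[0.3505, -0.1795, 0.6832] → [0.1926, -0.0392, -0.0369, 0.1081, 0.9093, -0.4019]
V = J·q̇ = [-0.3060, -0.4818, 0.2564, 0.4650, -1.0386, -0.3303]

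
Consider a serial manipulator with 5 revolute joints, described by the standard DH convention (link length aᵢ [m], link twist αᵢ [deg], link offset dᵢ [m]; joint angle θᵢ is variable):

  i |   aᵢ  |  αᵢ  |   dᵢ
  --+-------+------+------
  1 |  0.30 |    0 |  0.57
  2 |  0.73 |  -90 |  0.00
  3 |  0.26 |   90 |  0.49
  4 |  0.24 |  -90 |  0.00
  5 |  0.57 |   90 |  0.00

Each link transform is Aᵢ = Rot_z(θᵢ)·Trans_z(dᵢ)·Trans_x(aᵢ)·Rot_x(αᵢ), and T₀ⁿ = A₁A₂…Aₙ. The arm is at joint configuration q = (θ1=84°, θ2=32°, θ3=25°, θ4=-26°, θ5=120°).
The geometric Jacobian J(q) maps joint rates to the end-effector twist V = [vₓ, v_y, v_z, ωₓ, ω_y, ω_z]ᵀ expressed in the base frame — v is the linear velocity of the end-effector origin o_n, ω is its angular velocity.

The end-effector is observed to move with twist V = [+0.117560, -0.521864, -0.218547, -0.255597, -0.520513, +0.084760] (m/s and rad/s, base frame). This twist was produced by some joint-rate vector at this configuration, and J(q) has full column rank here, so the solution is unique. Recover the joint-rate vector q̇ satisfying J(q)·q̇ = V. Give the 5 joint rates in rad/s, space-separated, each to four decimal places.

-0.0700 0.3960 0.9100 -0.3690 -0.5030

o_n = [-0.7426, 0.7224, 0.0298]
J₁: ẑ×o_n = [-0.7224, -0.7426, 0.0000], ω = ẑ
J2: z=[0.0000, 0.0000, 1.0000] o=[0.0314, 0.2984, 0.5700] → [-0.4240, -0.7739, 0.0000, 0.0000, 0.0000, 1.0000]
J3: z=[-0.8988, -0.4384, 0.0000] o=[-0.2887, 0.9545, 0.5700] → [0.2368, -0.4855, 0.0096, -0.8988, -0.4384, 0.0000]
J4: z=[-0.1853, 0.3798, 0.9063] o=[-0.8324, 0.9515, 0.4601] → [0.0442, 0.0017, 0.0083, -0.1853, 0.3798, 0.9063]
J5: z=[-0.9820, -0.0369, -0.1853] o=[-0.8235, 1.1733, 0.3690] → [-0.0710, -0.3480, 0.4458, -0.9820, -0.0369, -0.1853]
q̇ = J⁺·V = [-0.0700, 0.3960, 0.9100, -0.3690, -0.5030]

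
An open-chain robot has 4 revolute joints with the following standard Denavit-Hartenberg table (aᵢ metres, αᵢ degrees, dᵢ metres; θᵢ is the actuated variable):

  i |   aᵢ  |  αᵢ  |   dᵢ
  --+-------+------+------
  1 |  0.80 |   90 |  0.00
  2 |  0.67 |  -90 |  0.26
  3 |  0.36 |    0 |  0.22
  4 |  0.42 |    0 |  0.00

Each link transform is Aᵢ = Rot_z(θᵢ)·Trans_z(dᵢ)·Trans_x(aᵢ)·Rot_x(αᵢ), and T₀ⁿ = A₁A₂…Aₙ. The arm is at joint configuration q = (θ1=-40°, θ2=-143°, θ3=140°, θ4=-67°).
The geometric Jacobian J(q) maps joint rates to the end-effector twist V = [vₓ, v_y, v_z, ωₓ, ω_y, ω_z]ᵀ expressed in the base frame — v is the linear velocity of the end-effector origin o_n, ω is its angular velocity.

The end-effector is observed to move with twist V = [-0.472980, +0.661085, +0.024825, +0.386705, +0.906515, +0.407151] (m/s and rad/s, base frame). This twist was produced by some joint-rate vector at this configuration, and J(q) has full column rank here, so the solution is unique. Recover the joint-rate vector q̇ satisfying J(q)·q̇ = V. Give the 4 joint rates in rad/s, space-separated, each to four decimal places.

0.0270 -0.9430 -0.8950 0.4190

o_n = [0.6377, -0.0481, -0.4869]
J₁: ẑ×o_n = [0.0481, 0.6377, -0.0000], ω = ẑ
J2: z=[-0.6428, -0.7660, 0.0000] o=[0.6128, -0.5142, 0.0000] → [0.3729, -0.3129, -0.2805, -0.6428, -0.7660, 0.0000]
J3: z=[0.4610, -0.3868, -0.7986] o=[0.0358, -0.3695, -0.4032] → [0.2890, -0.4422, 0.3810, 0.4610, -0.3868, -0.7986]
J4: z=[0.4610, -0.3868, -0.7986] o=[0.4547, -0.4189, -0.4129] → [0.3247, -0.1121, 0.2417, 0.4610, -0.3868, -0.7986]
q̇ = J⁺·V = [0.0270, -0.9430, -0.8950, 0.4190]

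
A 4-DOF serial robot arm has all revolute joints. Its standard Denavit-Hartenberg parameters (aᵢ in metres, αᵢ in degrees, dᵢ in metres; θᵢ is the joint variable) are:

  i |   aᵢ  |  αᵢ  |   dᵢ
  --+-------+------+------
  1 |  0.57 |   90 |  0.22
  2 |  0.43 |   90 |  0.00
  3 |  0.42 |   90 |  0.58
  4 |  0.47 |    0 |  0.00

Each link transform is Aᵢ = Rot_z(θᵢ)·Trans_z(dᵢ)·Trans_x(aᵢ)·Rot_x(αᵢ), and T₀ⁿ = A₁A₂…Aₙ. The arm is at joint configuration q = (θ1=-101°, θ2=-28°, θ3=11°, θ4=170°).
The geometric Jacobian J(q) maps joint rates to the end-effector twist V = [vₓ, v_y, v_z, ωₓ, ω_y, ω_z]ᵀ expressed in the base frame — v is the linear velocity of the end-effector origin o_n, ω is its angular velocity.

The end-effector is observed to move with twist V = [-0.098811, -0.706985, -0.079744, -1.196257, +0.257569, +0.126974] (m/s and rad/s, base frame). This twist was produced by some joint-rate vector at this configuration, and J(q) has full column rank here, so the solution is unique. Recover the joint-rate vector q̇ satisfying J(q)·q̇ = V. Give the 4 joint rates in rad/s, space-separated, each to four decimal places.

o_n = [-0.1068, -0.5924, -0.5463]
J₁: ẑ×o_n = [0.5924, -0.1068, 0.0000], ω = ẑ
J2: z=[-0.9816, 0.1908, 0.0000] o=[-0.1088, -0.5595, 0.2200] → [-0.1462, -0.7522, 0.0319, -0.9816, 0.1908, 0.0000]
J3: z=[0.0896, 0.4608, -0.8829] o=[-0.1812, -0.9322, 0.0181] → [0.0399, -0.0151, -0.0038, 0.0896, 0.4608, -0.8829]
J4: z=[0.9314, -0.3527, -0.0896] o=[-0.2774, -1.0070, -0.6875] → [-0.0127, -0.1468, 0.4463, 0.9314, -0.3527, -0.0896]
q̇ = J⁺·V = [0.0720, 0.9790, -0.0370, -0.2490]

0.0720 0.9790 -0.0370 -0.2490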